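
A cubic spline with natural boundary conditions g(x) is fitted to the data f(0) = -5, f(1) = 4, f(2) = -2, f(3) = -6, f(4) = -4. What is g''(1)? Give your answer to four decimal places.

-24.3214

Write M_i for g''(x_i). With h_i = 1, 1, 1, 1 and divided differences Δ_i = 9, -6, -4, 2, the continuity of g' gives the tridiagonal system
  1·M_0 + 4·M_1 + 1·M_2 = 6(Δ_1 - Δ_0) = -90
  1·M_1 + 4·M_2 + 1·M_3 = 6(Δ_2 - Δ_1) = 12
  1·M_2 + 4·M_3 + 1·M_4 = 6(Δ_3 - Δ_2) = 36
Natural end conditions: M_0 = M_4 = 0.
Solving the tridiagonal system: M_0 = 0, M_1 = -681/28, M_2 = 51/7, M_3 = 201/28, M_4 = 0.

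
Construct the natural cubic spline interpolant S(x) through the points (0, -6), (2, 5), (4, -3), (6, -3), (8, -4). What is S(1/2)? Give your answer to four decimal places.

Let M_i = S''(x_i). Step sizes h_i = 2, 2, 2, 2; slopes of the chords Δ_i = (y_(i+1) - y_i)/h_i = 11/2, -4, 0, -1/2.
  2·M_0 + 8·M_1 + 2·M_2 = 6(Δ_1 - Δ_0) = -57
  2·M_1 + 8·M_2 + 2·M_3 = 6(Δ_2 - Δ_1) = 24
  2·M_2 + 8·M_3 + 2·M_4 = 6(Δ_3 - Δ_2) = -3
Natural end conditions: M_0 = M_4 = 0.
Forward elimination and back-substitution give M_0 = 0, M_1 = -477/56, M_2 = 39/7, M_3 = -99/56, M_4 = 0.
On [0, 2], S(x) = -6 + 467/56·x + 0·x² - 159/224·x³.
With x = 1/2: S(1/2) = -3439/1792.

-1.9191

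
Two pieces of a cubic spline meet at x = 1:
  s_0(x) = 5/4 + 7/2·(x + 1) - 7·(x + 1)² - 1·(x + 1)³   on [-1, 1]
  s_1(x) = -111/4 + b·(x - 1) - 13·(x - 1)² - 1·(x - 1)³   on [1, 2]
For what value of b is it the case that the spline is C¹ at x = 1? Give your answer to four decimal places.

-36.5000

s_0'(x) = 7/2 - 14·(x + 1) - 3·(x + 1)², so s_0'(1) = -73/2. On the right, s_1'(1) = b, so b = -73/2.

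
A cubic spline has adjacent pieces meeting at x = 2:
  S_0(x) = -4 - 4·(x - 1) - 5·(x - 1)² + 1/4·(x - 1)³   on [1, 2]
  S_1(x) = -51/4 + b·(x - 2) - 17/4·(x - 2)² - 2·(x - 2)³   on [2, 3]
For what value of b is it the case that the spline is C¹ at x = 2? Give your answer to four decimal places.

S_0'(x) = -4 - 10·(x - 1) + 3/4·(x - 1)², so S_0'(2) = -53/4. On the right, S_1'(2) = b, so b = -53/4.

-13.2500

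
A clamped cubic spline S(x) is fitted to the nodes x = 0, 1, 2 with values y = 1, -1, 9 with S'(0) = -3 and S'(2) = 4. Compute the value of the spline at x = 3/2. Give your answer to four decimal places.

Write σ_i for S''(x_i). With h_i = 1, 1 and divided differences Δ_i = -2, 10, the continuity of S' gives the tridiagonal system
  1·σ_0 + 4·σ_1 + 1·σ_2 = 6(Δ_1 - Δ_0) = 72
Clamped end conditions give two more equations: 2h_0·σ_0 + h_0·σ_1 = 6(Δ_0 - S'(0)) = 6 and h_1·σ_1 + 2h_1·σ_2 = 6(S'(2) - Δ_1) = -36.
Forward elimination and back-substitution give σ_0 = -23/2, σ_1 = 29, σ_2 = -65/2.
On [1, 2], S(x) = -1 + 23/4·(x - 1) + 29/2·(x - 1)² - 41/4·(x - 1)³.
With (x - 1) = 1/2: S(3/2) = 135/32.

4.2188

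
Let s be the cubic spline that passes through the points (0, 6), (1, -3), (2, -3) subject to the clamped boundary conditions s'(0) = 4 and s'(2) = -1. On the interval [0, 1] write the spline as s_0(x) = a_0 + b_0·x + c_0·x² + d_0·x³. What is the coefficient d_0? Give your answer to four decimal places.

14.5000

With M_i denoting the second derivative at x_i, h_i = 1, 1, and Δ_i = (y_(i+1) − y_i)/h_i = -9, 0:
  1·M_0 + 4·M_1 + 1·M_2 = 6(Δ_1 - Δ_0) = 54
Clamped end conditions give two more equations: 2h_0·M_0 + h_0·M_1 = 6(Δ_0 - s'(0)) = -78 and h_1·M_1 + 2h_1·M_2 = 6(s'(2) - Δ_1) = -6.
Solving: M_0 = -55, M_1 = 32, M_2 = -19.
On [0, 1], with s_0(x) = a_0 + b_0·x + c_0·x² + d_0·x³: c_0 = M_0/2 = -55/2, d_0 = (M_1 - M_0)/(6h_0) = 29/2, b_0 = Δ_0 - h_0(2M_0 + M_1)/6 = 4.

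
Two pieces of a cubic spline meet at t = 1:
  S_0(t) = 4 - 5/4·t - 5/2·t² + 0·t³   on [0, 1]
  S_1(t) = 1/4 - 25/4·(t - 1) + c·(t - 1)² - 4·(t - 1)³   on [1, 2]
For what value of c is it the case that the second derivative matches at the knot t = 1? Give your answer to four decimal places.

-2.5000

S_0''(t) = -5 + 0·t, so S_0''(1) = -5. On the right, S_1''(1) = 2c, so c = -5/2.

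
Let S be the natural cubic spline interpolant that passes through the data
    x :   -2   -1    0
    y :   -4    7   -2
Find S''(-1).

-30

Put M_i = S'' at the i-th knot. Here h = (1, 1) and Δ = (11, -9), so the interior equations h_(i-1)·M_(i-1) + 2(h_(i-1)+h_i)·M_i + h_i·M_(i+1) = 6(Δ_i − Δ_(i-1)) read
  1·M_0 + 4·M_1 + 1·M_2 = 6(Δ_1 - Δ_0) = -120
Natural end conditions: M_0 = M_2 = 0.
Solving the tridiagonal system: M_0 = 0, M_1 = -30, M_2 = 0.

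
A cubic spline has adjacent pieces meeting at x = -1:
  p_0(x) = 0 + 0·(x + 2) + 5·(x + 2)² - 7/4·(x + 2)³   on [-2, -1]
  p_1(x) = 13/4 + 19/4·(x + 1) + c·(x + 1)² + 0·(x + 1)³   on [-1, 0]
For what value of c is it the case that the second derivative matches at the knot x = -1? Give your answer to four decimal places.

-0.2500

p_0''(x) = 10 - 21/2·(x + 2), so p_0''(-1) = -1/2. On the right, p_1''(-1) = 2c, so c = -1/4.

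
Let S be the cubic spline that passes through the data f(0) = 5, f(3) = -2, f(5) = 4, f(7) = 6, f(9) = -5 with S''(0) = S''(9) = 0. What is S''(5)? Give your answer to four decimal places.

Write M_i for S''(x_i). With h_i = 3, 2, 2, 2 and divided differences Δ_i = -7/3, 3, 1, -11/2, the continuity of S' gives the tridiagonal system
  3·M_0 + 10·M_1 + 2·M_2 = 6(Δ_1 - Δ_0) = 32
  2·M_1 + 8·M_2 + 2·M_3 = 6(Δ_2 - Δ_1) = -12
  2·M_2 + 8·M_3 + 2·M_4 = 6(Δ_3 - Δ_2) = -39
Natural end conditions: M_0 = M_4 = 0.
Solving: M_0 = 0, M_1 = 489/142, M_2 = -173/142, M_3 = -649/142, M_4 = 0.

-1.2183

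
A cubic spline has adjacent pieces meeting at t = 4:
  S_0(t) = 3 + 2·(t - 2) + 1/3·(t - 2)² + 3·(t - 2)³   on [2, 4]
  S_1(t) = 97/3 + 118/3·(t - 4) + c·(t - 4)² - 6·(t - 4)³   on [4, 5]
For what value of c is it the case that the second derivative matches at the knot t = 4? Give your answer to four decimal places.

S_0''(t) = 2/3 + 18·(t - 2), so S_0''(4) = 110/3. On the right, S_1''(4) = 2c, so c = 55/3.

18.3333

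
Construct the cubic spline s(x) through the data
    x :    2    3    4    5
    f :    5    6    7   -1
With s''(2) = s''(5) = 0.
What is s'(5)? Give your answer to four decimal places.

Write σ_i for s''(x_i). With h_i = 1, 1, 1 and divided differences Δ_i = 1, 1, -8, the continuity of s' gives the tridiagonal system
  1·σ_0 + 4·σ_1 + 1·σ_2 = 6(Δ_1 - Δ_0) = 0
  1·σ_1 + 4·σ_2 + 1·σ_3 = 6(Δ_2 - Δ_1) = -54
Natural end conditions: σ_0 = σ_3 = 0.
Hence σ_0 = 0, σ_1 = 18/5, σ_2 = -72/5, σ_3 = 0.
On [4, 5], s'(x) = b_2 + 2c_2·(x - 4) + 3d_2·(x - 4)² with b_2 = Δ_2 - h_2(2σ_2 + σ_3)/6 = -16/5, c_2 = σ_2/2 = -36/5, d_2 = (σ_3 - σ_2)/(6h_2) = 12/5. So s'(5) = -52/5.

-10.4000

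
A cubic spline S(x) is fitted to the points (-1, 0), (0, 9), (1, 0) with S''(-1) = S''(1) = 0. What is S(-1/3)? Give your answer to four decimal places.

Write m_i for S''(x_i). With h_i = 1, 1 and divided differences Δ_i = 9, -9, the continuity of S' gives the tridiagonal system
  1·m_0 + 4·m_1 + 1·m_2 = 6(Δ_1 - Δ_0) = -108
Natural end conditions: m_0 = m_2 = 0.
Forward elimination and back-substitution give m_0 = 0, m_1 = -27, m_2 = 0.
On [-1, 0], S(x) = 0 + 27/2·(x + 1) + 0·(x + 1)² - 9/2·(x + 1)³.
With (x + 1) = 2/3: S(-1/3) = 23/3.

7.6667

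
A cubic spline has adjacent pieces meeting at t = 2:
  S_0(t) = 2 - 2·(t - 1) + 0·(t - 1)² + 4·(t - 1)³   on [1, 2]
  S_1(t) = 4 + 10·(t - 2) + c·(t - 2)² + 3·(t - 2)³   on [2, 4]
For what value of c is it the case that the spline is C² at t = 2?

12

S_0''(t) = 0 + 24·(t - 1), so S_0''(2) = 24. On the right, S_1''(2) = 2c, so c = 12.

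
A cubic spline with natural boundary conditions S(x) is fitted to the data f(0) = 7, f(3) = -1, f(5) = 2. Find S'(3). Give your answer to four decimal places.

-0.1667

Put M_i = S'' at the i-th knot. Here h = (3, 2) and Δ = (-8/3, 3/2), so the interior equations h_(i-1)·M_(i-1) + 2(h_(i-1)+h_i)·M_i + h_i·M_(i+1) = 6(Δ_i − Δ_(i-1)) read
  3·M_0 + 10·M_1 + 2·M_2 = 6(Δ_1 - Δ_0) = 25
Natural end conditions: M_0 = M_2 = 0.
Solving: M_0 = 0, M_1 = 5/2, M_2 = 0.
On [3, 5], S'(x) = b_1 + 2c_1·(x - 3) + 3d_1·(x - 3)² with b_1 = Δ_1 - h_1(2M_1 + M_2)/6 = -1/6, c_1 = M_1/2 = 5/4, d_1 = (M_2 - M_1)/(6h_1) = -5/24. So S'(3) = -1/6.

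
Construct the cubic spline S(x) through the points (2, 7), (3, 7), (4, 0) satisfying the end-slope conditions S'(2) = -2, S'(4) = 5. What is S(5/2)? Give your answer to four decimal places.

With m_i denoting the second derivative at x_i, h_i = 1, 1, and Δ_i = (y_(i+1) − y_i)/h_i = 0, -7:
  1·m_0 + 4·m_1 + 1·m_2 = 6(Δ_1 - Δ_0) = -42
Clamped end conditions give two more equations: 2h_0·m_0 + h_0·m_1 = 6(Δ_0 - S'(2)) = 12 and h_1·m_1 + 2h_1·m_2 = 6(S'(4) - Δ_1) = 72.
Solving: m_0 = 20, m_1 = -28, m_2 = 50.
On [2, 3], S(x) = 7 - 2·(x - 2) + 10·(x - 2)² - 8·(x - 2)³.
With (x - 2) = 1/2: S(5/2) = 15/2.

7.5000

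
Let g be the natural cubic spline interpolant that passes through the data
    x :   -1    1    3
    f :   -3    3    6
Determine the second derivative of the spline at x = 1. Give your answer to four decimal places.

-1.1250

Let M_i = g''(x_i). Step sizes h_i = 2, 2; slopes of the chords Δ_i = (y_(i+1) - y_i)/h_i = 3, 3/2.
  2·M_0 + 8·M_1 + 2·M_2 = 6(Δ_1 - Δ_0) = -9
Natural end conditions: M_0 = M_2 = 0.
Solving: M_0 = 0, M_1 = -9/8, M_2 = 0.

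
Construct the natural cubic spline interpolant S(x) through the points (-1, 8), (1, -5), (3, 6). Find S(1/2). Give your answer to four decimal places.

-3.7188

With M_i denoting the second derivative at x_i, h_i = 2, 2, and Δ_i = (y_(i+1) − y_i)/h_i = -13/2, 11/2:
  2·M_0 + 8·M_1 + 2·M_2 = 6(Δ_1 - Δ_0) = 72
Natural end conditions: M_0 = M_2 = 0.
Hence M_0 = 0, M_1 = 9, M_2 = 0.
On [-1, 1], S(x) = 8 - 19/2·(x + 1) + 0·(x + 1)² + 3/4·(x + 1)³.
With (x + 1) = 3/2: S(1/2) = -119/32.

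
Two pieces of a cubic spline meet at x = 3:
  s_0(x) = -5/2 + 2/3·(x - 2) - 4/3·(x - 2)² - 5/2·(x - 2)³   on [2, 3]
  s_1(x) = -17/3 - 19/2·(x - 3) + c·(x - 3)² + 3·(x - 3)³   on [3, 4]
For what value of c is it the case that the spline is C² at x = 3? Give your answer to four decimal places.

s_0''(x) = -8/3 - 15·(x - 2), so s_0''(3) = -53/3. On the right, s_1''(3) = 2c, so c = -53/6.

-8.8333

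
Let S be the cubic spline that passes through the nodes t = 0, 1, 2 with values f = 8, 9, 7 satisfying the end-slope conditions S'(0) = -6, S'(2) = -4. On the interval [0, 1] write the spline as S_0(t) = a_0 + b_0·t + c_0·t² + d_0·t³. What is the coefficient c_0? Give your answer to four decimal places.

13.2500

Write σ_i for S''(x_i). With h_i = 1, 1 and divided differences Δ_i = 1, -2, the continuity of S' gives the tridiagonal system
  1·σ_0 + 4·σ_1 + 1·σ_2 = 6(Δ_1 - Δ_0) = -18
Clamped end conditions give two more equations: 2h_0·σ_0 + h_0·σ_1 = 6(Δ_0 - S'(0)) = 42 and h_1·σ_1 + 2h_1·σ_2 = 6(S'(2) - Δ_1) = -12.
Solving: σ_0 = 53/2, σ_1 = -11, σ_2 = -1/2.
On [0, 1], with S_0(t) = a_0 + b_0·t + c_0·t² + d_0·t³: c_0 = σ_0/2 = 53/4, d_0 = (σ_1 - σ_0)/(6h_0) = -25/4, b_0 = Δ_0 - h_0(2σ_0 + σ_1)/6 = -6.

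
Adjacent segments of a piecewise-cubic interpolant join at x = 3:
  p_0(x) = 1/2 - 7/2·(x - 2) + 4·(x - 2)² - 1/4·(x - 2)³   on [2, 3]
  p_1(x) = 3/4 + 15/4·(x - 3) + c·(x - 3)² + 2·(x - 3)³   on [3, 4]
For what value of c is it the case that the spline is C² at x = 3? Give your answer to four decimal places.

3.2500

p_0''(x) = 8 - 3/2·(x - 2), so p_0''(3) = 13/2. On the right, p_1''(3) = 2c, so c = 13/4.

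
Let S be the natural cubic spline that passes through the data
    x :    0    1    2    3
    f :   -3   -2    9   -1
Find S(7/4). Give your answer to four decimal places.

Put σ_i = S'' at the i-th knot. Here h = (1, 1, 1) and Δ = (1, 11, -10), so the interior equations h_(i-1)·σ_(i-1) + 2(h_(i-1)+h_i)·σ_i + h_i·σ_(i+1) = 6(Δ_i − Δ_(i-1)) read
  1·σ_0 + 4·σ_1 + 1·σ_2 = 6(Δ_1 - Δ_0) = 60
  1·σ_1 + 4·σ_2 + 1·σ_3 = 6(Δ_2 - Δ_1) = -126
Natural end conditions: σ_0 = σ_3 = 0.
Solving: σ_0 = 0, σ_1 = 122/5, σ_2 = -188/5, σ_3 = 0.
On [1, 2], S(x) = -2 + 137/15·(x - 1) + 61/5·(x - 1)² - 31/3·(x - 1)³.
With (x - 1) = 3/4: S(7/4) = 2353/320.

7.3531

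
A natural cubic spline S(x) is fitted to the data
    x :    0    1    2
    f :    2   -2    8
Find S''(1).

21

With m_i denoting the second derivative at x_i, h_i = 1, 1, and Δ_i = (y_(i+1) − y_i)/h_i = -4, 10:
  1·m_0 + 4·m_1 + 1·m_2 = 6(Δ_1 - Δ_0) = 84
Natural end conditions: m_0 = m_2 = 0.
Solving: m_0 = 0, m_1 = 21, m_2 = 0.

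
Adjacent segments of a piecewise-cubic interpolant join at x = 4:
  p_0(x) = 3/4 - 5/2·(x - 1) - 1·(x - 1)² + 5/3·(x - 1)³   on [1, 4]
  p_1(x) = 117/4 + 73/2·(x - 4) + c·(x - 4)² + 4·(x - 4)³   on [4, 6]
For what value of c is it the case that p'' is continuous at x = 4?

p_0''(x) = -2 + 10·(x - 1), so p_0''(4) = 28. On the right, p_1''(4) = 2c, so c = 14.

14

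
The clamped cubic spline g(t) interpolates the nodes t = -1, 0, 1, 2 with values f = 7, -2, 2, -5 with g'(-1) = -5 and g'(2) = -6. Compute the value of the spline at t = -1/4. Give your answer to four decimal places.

-0.4813

Let σ_i = g''(x_i). Step sizes h_i = 1, 1, 1; slopes of the chords Δ_i = (y_(i+1) - y_i)/h_i = -9, 4, -7.
  1·σ_0 + 4·σ_1 + 1·σ_2 = 6(Δ_1 - Δ_0) = 78
  1·σ_1 + 4·σ_2 + 1·σ_3 = 6(Δ_2 - Δ_1) = -66
Clamped end conditions give two more equations: 2h_0·σ_0 + h_0·σ_1 = 6(Δ_0 - g'(-1)) = -24 and h_2·σ_2 + 2h_2·σ_3 = 6(g'(2) - Δ_2) = 6.
Hence σ_0 = -436/15, σ_1 = 512/15, σ_2 = -442/15, σ_3 = 266/15.
On [-1, 0], g(t) = 7 - 5·(t + 1) - 218/15·(t + 1)² + 158/15·(t + 1)³.
With (t + 1) = 3/4: g(-1/4) = -77/160.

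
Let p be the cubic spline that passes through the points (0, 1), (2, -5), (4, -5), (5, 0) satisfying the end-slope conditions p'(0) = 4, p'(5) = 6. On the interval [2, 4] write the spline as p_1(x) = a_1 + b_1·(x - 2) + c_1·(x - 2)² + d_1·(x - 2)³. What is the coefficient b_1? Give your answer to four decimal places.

With M_i denoting the second derivative at x_i, h_i = 2, 2, 1, and Δ_i = (y_(i+1) − y_i)/h_i = -3, 0, 5:
  2·M_0 + 8·M_1 + 2·M_2 = 6(Δ_1 - Δ_0) = 18
  2·M_1 + 6·M_2 + 1·M_3 = 6(Δ_2 - Δ_1) = 30
Clamped end conditions give two more equations: 2h_0·M_0 + h_0·M_1 = 6(Δ_0 - p'(0)) = -42 and h_2·M_2 + 2h_2·M_3 = 6(p'(5) - Δ_2) = 6.
Hence M_0 = -295/23, M_1 = 107/23, M_2 = 74/23, M_3 = 32/23.
On [2, 4], with p_1(x) = a_1 + b_1·(x - 2) + c_1·(x - 2)² + d_1·(x - 2)³: c_1 = M_1/2 = 107/46, d_1 = (M_2 - M_1)/(6h_1) = -11/92, b_1 = Δ_1 - h_1(2M_1 + M_2)/6 = -96/23.

-4.1739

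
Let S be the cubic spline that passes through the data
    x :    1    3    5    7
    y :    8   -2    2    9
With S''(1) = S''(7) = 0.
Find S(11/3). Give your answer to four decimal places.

With m_i denoting the second derivative at x_i, h_i = 2, 2, 2, and Δ_i = (y_(i+1) − y_i)/h_i = -5, 2, 7/2:
  2·m_0 + 8·m_1 + 2·m_2 = 6(Δ_1 - Δ_0) = 42
  2·m_1 + 8·m_2 + 2·m_3 = 6(Δ_2 - Δ_1) = 9
Natural end conditions: m_0 = m_3 = 0.
Solving the tridiagonal system: m_0 = 0, m_1 = 53/10, m_2 = -1/5, m_3 = 0.
On [3, 5], S(x) = -2 - 22/15·(x - 3) + 53/20·(x - 3)² - 11/24·(x - 3)³.
With (x - 3) = 2/3: S(11/3) = -784/405.

-1.9358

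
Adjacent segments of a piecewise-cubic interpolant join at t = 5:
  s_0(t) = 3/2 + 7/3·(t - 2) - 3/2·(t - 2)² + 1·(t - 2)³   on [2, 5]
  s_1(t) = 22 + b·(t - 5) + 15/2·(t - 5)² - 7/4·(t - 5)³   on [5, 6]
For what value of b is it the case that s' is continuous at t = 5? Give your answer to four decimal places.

20.3333

s_0'(t) = 7/3 - 3·(t - 2) + 3·(t - 2)², so s_0'(5) = 61/3. On the right, s_1'(5) = b, so b = 61/3.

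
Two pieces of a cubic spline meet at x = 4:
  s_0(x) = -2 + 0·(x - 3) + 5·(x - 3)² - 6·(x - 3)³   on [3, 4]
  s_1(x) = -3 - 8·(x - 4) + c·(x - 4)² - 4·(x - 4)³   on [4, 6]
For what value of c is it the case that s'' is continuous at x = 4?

s_0''(x) = 10 - 36·(x - 3), so s_0''(4) = -26. On the right, s_1''(4) = 2c, so c = -13.

-13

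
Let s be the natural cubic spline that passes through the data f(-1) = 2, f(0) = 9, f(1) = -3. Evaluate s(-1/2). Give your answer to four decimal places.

Write M_i for s''(x_i). With h_i = 1, 1 and divided differences Δ_i = 7, -12, the continuity of s' gives the tridiagonal system
  1·M_0 + 4·M_1 + 1·M_2 = 6(Δ_1 - Δ_0) = -114
Natural end conditions: M_0 = M_2 = 0.
Solving the tridiagonal system: M_0 = 0, M_1 = -57/2, M_2 = 0.
On [-1, 0], s(x) = 2 + 47/4·(x + 1) + 0·(x + 1)² - 19/4·(x + 1)³.
With (x + 1) = 1/2: s(-1/2) = 233/32.

7.2813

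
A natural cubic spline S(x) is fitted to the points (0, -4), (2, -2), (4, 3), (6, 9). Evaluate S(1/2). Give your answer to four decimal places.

-3.6719

Put M_i = S'' at the i-th knot. Here h = (2, 2, 2) and Δ = (1, 5/2, 3), so the interior equations h_(i-1)·M_(i-1) + 2(h_(i-1)+h_i)·M_i + h_i·M_(i+1) = 6(Δ_i − Δ_(i-1)) read
  2·M_0 + 8·M_1 + 2·M_2 = 6(Δ_1 - Δ_0) = 9
  2·M_1 + 8·M_2 + 2·M_3 = 6(Δ_2 - Δ_1) = 3
Natural end conditions: M_0 = M_3 = 0.
Solving: M_0 = 0, M_1 = 11/10, M_2 = 1/10, M_3 = 0.
On [0, 2], S(x) = -4 + 19/30·x + 0·x² + 11/120·x³.
With x = 1/2: S(1/2) = -235/64.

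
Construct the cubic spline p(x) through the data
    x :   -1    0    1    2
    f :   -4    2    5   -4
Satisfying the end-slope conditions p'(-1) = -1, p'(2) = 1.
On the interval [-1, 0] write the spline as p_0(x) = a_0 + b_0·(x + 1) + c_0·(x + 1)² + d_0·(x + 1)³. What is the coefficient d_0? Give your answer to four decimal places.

-4.2667

Put M_i = p'' at the i-th knot. Here h = (1, 1, 1) and Δ = (6, 3, -9), so the interior equations h_(i-1)·M_(i-1) + 2(h_(i-1)+h_i)·M_i + h_i·M_(i+1) = 6(Δ_i − Δ_(i-1)) read
  1·M_0 + 4·M_1 + 1·M_2 = 6(Δ_1 - Δ_0) = -18
  1·M_1 + 4·M_2 + 1·M_3 = 6(Δ_2 - Δ_1) = -72
Clamped end conditions give two more equations: 2h_0·M_0 + h_0·M_1 = 6(Δ_0 - p'(-1)) = 42 and h_2·M_2 + 2h_2·M_3 = 6(p'(2) - Δ_2) = 60.
Forward elimination and back-substitution give M_0 = 338/15, M_1 = -46/15, M_2 = -424/15, M_3 = 662/15.
On [-1, 0], with p_0(x) = a_0 + b_0·(x + 1) + c_0·(x + 1)² + d_0·(x + 1)³: c_0 = M_0/2 = 169/15, d_0 = (M_1 - M_0)/(6h_0) = -64/15, b_0 = Δ_0 - h_0(2M_0 + M_1)/6 = -1.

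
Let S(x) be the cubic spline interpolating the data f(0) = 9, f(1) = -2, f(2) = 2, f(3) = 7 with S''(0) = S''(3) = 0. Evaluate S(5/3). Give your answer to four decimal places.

With m_i denoting the second derivative at x_i, h_i = 1, 1, 1, and Δ_i = (y_(i+1) − y_i)/h_i = -11, 4, 5:
  1·m_0 + 4·m_1 + 1·m_2 = 6(Δ_1 - Δ_0) = 90
  1·m_1 + 4·m_2 + 1·m_3 = 6(Δ_2 - Δ_1) = 6
Natural end conditions: m_0 = m_3 = 0.
Hence m_0 = 0, m_1 = 118/5, m_2 = -22/5, m_3 = 0.
On [1, 2], S(x) = -2 - 47/15·(x - 1) + 59/5·(x - 1)² - 14/3·(x - 1)³.
With (x - 1) = 2/3: S(5/3) = -92/405.

-0.2272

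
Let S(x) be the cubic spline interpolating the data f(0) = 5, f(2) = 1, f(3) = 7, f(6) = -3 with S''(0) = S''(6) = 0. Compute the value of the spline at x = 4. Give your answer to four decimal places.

Put M_i = S'' at the i-th knot. Here h = (2, 1, 3) and Δ = (-2, 6, -10/3), so the interior equations h_(i-1)·M_(i-1) + 2(h_(i-1)+h_i)·M_i + h_i·M_(i+1) = 6(Δ_i − Δ_(i-1)) read
  2·M_0 + 6·M_1 + 1·M_2 = 6(Δ_1 - Δ_0) = 48
  1·M_1 + 8·M_2 + 3·M_3 = 6(Δ_2 - Δ_1) = -56
Natural end conditions: M_0 = M_3 = 0.
Solving: M_0 = 0, M_1 = 440/47, M_2 = -384/47, M_3 = 0.
On [3, 6], S(x) = 7 + 682/141·(x - 3) - 192/47·(x - 3)² + 64/141·(x - 3)³.
With (x - 3) = 1: S(4) = 1157/141.

8.2057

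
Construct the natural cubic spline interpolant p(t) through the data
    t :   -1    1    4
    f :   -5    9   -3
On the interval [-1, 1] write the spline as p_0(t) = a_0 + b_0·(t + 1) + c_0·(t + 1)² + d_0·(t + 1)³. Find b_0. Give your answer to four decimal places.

Put m_i = p'' at the i-th knot. Here h = (2, 3) and Δ = (7, -4), so the interior equations h_(i-1)·m_(i-1) + 2(h_(i-1)+h_i)·m_i + h_i·m_(i+1) = 6(Δ_i − Δ_(i-1)) read
  2·m_0 + 10·m_1 + 3·m_2 = 6(Δ_1 - Δ_0) = -66
Natural end conditions: m_0 = m_2 = 0.
Solving the tridiagonal system: m_0 = 0, m_1 = -33/5, m_2 = 0.
On [-1, 1], with p_0(t) = a_0 + b_0·(t + 1) + c_0·(t + 1)² + d_0·(t + 1)³: c_0 = m_0/2 = 0, d_0 = (m_1 - m_0)/(6h_0) = -11/20, b_0 = Δ_0 - h_0(2m_0 + m_1)/6 = 46/5.

9.2000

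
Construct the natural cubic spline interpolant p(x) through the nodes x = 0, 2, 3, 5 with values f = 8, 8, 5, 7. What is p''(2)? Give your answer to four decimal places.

Write M_i for p''(x_i). With h_i = 2, 1, 2 and divided differences Δ_i = 0, -3, 1, the continuity of p' gives the tridiagonal system
  2·M_0 + 6·M_1 + 1·M_2 = 6(Δ_1 - Δ_0) = -18
  1·M_1 + 6·M_2 + 2·M_3 = 6(Δ_2 - Δ_1) = 24
Natural end conditions: M_0 = M_3 = 0.
Solving the tridiagonal system: M_0 = 0, M_1 = -132/35, M_2 = 162/35, M_3 = 0.

-3.7714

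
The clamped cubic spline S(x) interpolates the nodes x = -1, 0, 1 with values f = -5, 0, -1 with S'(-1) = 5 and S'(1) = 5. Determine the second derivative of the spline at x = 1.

27

With m_i denoting the second derivative at x_i, h_i = 1, 1, and Δ_i = (y_(i+1) − y_i)/h_i = 5, -1:
  1·m_0 + 4·m_1 + 1·m_2 = 6(Δ_1 - Δ_0) = -36
Clamped end conditions give two more equations: 2h_0·m_0 + h_0·m_1 = 6(Δ_0 - S'(-1)) = 0 and h_1·m_1 + 2h_1·m_2 = 6(S'(1) - Δ_1) = 36.
Hence m_0 = 9, m_1 = -18, m_2 = 27.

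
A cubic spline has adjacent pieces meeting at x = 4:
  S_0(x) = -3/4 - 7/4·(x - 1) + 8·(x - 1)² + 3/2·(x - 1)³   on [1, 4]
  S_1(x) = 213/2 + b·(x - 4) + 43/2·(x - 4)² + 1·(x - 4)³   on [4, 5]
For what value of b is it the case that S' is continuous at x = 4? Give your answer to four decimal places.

S_0'(x) = -7/4 + 16·(x - 1) + 9/2·(x - 1)², so S_0'(4) = 347/4. On the right, S_1'(4) = b, so b = 347/4.

86.7500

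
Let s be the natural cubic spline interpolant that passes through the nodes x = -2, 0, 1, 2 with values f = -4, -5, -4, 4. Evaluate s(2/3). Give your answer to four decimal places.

Put m_i = s'' at the i-th knot. Here h = (2, 1, 1) and Δ = (-1/2, 1, 8), so the interior equations h_(i-1)·m_(i-1) + 2(h_(i-1)+h_i)·m_i + h_i·m_(i+1) = 6(Δ_i − Δ_(i-1)) read
  2·m_0 + 6·m_1 + 1·m_2 = 6(Δ_1 - Δ_0) = 9
  1·m_1 + 4·m_2 + 1·m_3 = 6(Δ_2 - Δ_1) = 42
Natural end conditions: m_0 = m_3 = 0.
Forward elimination and back-substitution give m_0 = 0, m_1 = -6/23, m_2 = 243/23, m_3 = 0.
On [0, 1], s(x) = -5 - 31/46·x - 3/23·x² + 83/46·x³.
With x = 2/3: s(2/3) = -3088/621.

-4.9726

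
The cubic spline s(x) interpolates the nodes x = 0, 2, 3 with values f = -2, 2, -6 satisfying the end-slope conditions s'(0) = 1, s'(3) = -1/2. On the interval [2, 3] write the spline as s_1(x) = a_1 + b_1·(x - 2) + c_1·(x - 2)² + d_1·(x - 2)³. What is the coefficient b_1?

Put σ_i = s'' at the i-th knot. Here h = (2, 1) and Δ = (2, -8), so the interior equations h_(i-1)·σ_(i-1) + 2(h_(i-1)+h_i)·σ_i + h_i·σ_(i+1) = 6(Δ_i − Δ_(i-1)) read
  2·σ_0 + 6·σ_1 + 1·σ_2 = 6(Δ_1 - Δ_0) = -60
Clamped end conditions give two more equations: 2h_0·σ_0 + h_0·σ_1 = 6(Δ_0 - s'(0)) = 6 and h_1·σ_1 + 2h_1·σ_2 = 6(s'(3) - Δ_1) = 45.
Hence σ_0 = 11, σ_1 = -19, σ_2 = 32.
On [2, 3], with s_1(x) = a_1 + b_1·(x - 2) + c_1·(x - 2)² + d_1·(x - 2)³: c_1 = σ_1/2 = -19/2, d_1 = (σ_2 - σ_1)/(6h_1) = 17/2, b_1 = Δ_1 - h_1(2σ_1 + σ_2)/6 = -7.

-7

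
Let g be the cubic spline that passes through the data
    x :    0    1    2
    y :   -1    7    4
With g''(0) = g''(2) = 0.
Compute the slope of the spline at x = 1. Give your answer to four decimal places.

2.5000

Let M_i = g''(x_i). Step sizes h_i = 1, 1; slopes of the chords Δ_i = (y_(i+1) - y_i)/h_i = 8, -3.
  1·M_0 + 4·M_1 + 1·M_2 = 6(Δ_1 - Δ_0) = -66
Natural end conditions: M_0 = M_2 = 0.
Forward elimination and back-substitution give M_0 = 0, M_1 = -33/2, M_2 = 0.
On [1, 2], g'(x) = b_1 + 2c_1·(x - 1) + 3d_1·(x - 1)² with b_1 = Δ_1 - h_1(2M_1 + M_2)/6 = 5/2, c_1 = M_1/2 = -33/4, d_1 = (M_2 - M_1)/(6h_1) = 11/4. So g'(1) = 5/2.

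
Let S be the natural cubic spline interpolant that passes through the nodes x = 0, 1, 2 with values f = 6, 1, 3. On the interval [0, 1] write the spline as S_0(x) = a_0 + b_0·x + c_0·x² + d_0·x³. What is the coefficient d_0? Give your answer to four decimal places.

With M_i denoting the second derivative at x_i, h_i = 1, 1, and Δ_i = (y_(i+1) − y_i)/h_i = -5, 2:
  1·M_0 + 4·M_1 + 1·M_2 = 6(Δ_1 - Δ_0) = 42
Natural end conditions: M_0 = M_2 = 0.
Hence M_0 = 0, M_1 = 21/2, M_2 = 0.
On [0, 1], with S_0(x) = a_0 + b_0·x + c_0·x² + d_0·x³: c_0 = M_0/2 = 0, d_0 = (M_1 - M_0)/(6h_0) = 7/4, b_0 = Δ_0 - h_0(2M_0 + M_1)/6 = -27/4.

1.7500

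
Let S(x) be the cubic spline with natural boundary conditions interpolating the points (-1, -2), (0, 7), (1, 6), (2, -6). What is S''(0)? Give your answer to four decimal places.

-11.6000

Put σ_i = S'' at the i-th knot. Here h = (1, 1, 1) and Δ = (9, -1, -12), so the interior equations h_(i-1)·σ_(i-1) + 2(h_(i-1)+h_i)·σ_i + h_i·σ_(i+1) = 6(Δ_i − Δ_(i-1)) read
  1·σ_0 + 4·σ_1 + 1·σ_2 = 6(Δ_1 - Δ_0) = -60
  1·σ_1 + 4·σ_2 + 1·σ_3 = 6(Δ_2 - Δ_1) = -66
Natural end conditions: σ_0 = σ_3 = 0.
Forward elimination and back-substitution give σ_0 = 0, σ_1 = -58/5, σ_2 = -68/5, σ_3 = 0.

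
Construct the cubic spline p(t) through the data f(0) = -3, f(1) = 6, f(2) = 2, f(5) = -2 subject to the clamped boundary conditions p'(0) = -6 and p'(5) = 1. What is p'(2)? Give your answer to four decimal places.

-7.8276

Put σ_i = p'' at the i-th knot. Here h = (1, 1, 3) and Δ = (9, -4, -4/3), so the interior equations h_(i-1)·σ_(i-1) + 2(h_(i-1)+h_i)·σ_i + h_i·σ_(i+1) = 6(Δ_i − Δ_(i-1)) read
  1·σ_0 + 4·σ_1 + 1·σ_2 = 6(Δ_1 - Δ_0) = -78
  1·σ_1 + 8·σ_2 + 3·σ_3 = 6(Δ_2 - Δ_1) = 16
Clamped end conditions give two more equations: 2h_0·σ_0 + h_0·σ_1 = 6(Δ_0 - p'(0)) = 90 and h_2·σ_2 + 2h_2·σ_3 = 6(p'(5) - Δ_2) = 14.
Forward elimination and back-substitution give σ_0 = 1844/29, σ_1 = -1078/29, σ_2 = 206/29, σ_3 = -106/87.
On [2, 5], p'(t) = b_2 + 2c_2·(t - 2) + 3d_2·(t - 2)² with b_2 = Δ_2 - h_2(2σ_2 + σ_3)/6 = -227/29, c_2 = σ_2/2 = 103/29, d_2 = (σ_3 - σ_2)/(6h_2) = -362/783. So p'(2) = -227/29.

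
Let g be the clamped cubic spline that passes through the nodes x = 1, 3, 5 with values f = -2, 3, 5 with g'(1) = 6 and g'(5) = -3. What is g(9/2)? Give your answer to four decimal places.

5.7070

Put M_i = g'' at the i-th knot. Here h = (2, 2) and Δ = (5/2, 1), so the interior equations h_(i-1)·M_(i-1) + 2(h_(i-1)+h_i)·M_i + h_i·M_(i+1) = 6(Δ_i − Δ_(i-1)) read
  2·M_0 + 8·M_1 + 2·M_2 = 6(Δ_1 - Δ_0) = -9
Clamped end conditions give two more equations: 2h_0·M_0 + h_0·M_1 = 6(Δ_0 - g'(1)) = -21 and h_1·M_1 + 2h_1·M_2 = 6(g'(5) - Δ_1) = -24.
Solving: M_0 = -51/8, M_1 = 9/4, M_2 = -57/8.
On [3, 5], g(x) = 3 + 15/8·(x - 3) + 9/8·(x - 3)² - 25/32·(x - 3)³.
With (x - 3) = 3/2: g(9/2) = 1461/256.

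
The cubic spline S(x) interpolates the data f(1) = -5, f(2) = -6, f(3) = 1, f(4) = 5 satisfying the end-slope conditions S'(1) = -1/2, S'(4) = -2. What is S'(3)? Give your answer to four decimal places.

Let M_i = S''(x_i). Step sizes h_i = 1, 1, 1; slopes of the chords Δ_i = (y_(i+1) - y_i)/h_i = -1, 7, 4.
  1·M_0 + 4·M_1 + 1·M_2 = 6(Δ_1 - Δ_0) = 48
  1·M_1 + 4·M_2 + 1·M_3 = 6(Δ_2 - Δ_1) = -18
Clamped end conditions give two more equations: 2h_0·M_0 + h_0·M_1 = 6(Δ_0 - S'(1)) = -3 and h_2·M_2 + 2h_2·M_3 = 6(S'(4) - Δ_2) = -36.
Hence M_0 = -46/5, M_1 = 77/5, M_2 = -22/5, M_3 = -79/5.
On [3, 4], S'(x) = b_2 + 2c_2·(x - 3) + 3d_2·(x - 3)² with b_2 = Δ_2 - h_2(2M_2 + M_3)/6 = 81/10, c_2 = M_2/2 = -11/5, d_2 = (M_3 - M_2)/(6h_2) = -19/10. So S'(3) = 81/10.

8.1000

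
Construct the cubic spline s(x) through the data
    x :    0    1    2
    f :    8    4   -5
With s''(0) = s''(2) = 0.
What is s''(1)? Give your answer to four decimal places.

-7.5000

Write σ_i for s''(x_i). With h_i = 1, 1 and divided differences Δ_i = -4, -9, the continuity of s' gives the tridiagonal system
  1·σ_0 + 4·σ_1 + 1·σ_2 = 6(Δ_1 - Δ_0) = -30
Natural end conditions: σ_0 = σ_2 = 0.
Solving: σ_0 = 0, σ_1 = -15/2, σ_2 = 0.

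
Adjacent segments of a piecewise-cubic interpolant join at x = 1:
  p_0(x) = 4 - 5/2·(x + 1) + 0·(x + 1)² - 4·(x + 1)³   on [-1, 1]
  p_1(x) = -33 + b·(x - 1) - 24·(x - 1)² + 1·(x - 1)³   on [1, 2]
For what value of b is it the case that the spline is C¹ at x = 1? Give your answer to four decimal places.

-50.5000

p_0'(x) = -5/2 + 0·(x + 1) - 12·(x + 1)², so p_0'(1) = -101/2. On the right, p_1'(1) = b, so b = -101/2.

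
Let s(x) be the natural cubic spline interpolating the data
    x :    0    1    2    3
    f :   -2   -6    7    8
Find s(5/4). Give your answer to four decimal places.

-3.4844

With M_i denoting the second derivative at x_i, h_i = 1, 1, 1, and Δ_i = (y_(i+1) − y_i)/h_i = -4, 13, 1:
  1·M_0 + 4·M_1 + 1·M_2 = 6(Δ_1 - Δ_0) = 102
  1·M_1 + 4·M_2 + 1·M_3 = 6(Δ_2 - Δ_1) = -72
Natural end conditions: M_0 = M_3 = 0.
Hence M_0 = 0, M_1 = 32, M_2 = -26, M_3 = 0.
On [1, 2], s(x) = -6 + 20/3·(x - 1) + 16·(x - 1)² - 29/3·(x - 1)³.
With (x - 1) = 1/4: s(5/4) = -223/64.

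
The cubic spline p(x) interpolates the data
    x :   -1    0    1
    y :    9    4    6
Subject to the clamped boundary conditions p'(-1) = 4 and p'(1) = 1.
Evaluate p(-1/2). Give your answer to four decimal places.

With M_i denoting the second derivative at x_i, h_i = 1, 1, and Δ_i = (y_(i+1) − y_i)/h_i = -5, 2:
  1·M_0 + 4·M_1 + 1·M_2 = 6(Δ_1 - Δ_0) = 42
Clamped end conditions give two more equations: 2h_0·M_0 + h_0·M_1 = 6(Δ_0 - p'(-1)) = -54 and h_1·M_1 + 2h_1·M_2 = 6(p'(1) - Δ_1) = -6.
Forward elimination and back-substitution give M_0 = -39, M_1 = 24, M_2 = -15.
On [-1, 0], p(x) = 9 + 4·(x + 1) - 39/2·(x + 1)² + 21/2·(x + 1)³.
With (x + 1) = 1/2: p(-1/2) = 119/16.

7.4375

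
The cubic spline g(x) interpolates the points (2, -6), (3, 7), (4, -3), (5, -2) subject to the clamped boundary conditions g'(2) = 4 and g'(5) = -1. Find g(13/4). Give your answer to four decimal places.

6.2094

Write M_i for g''(x_i). With h_i = 1, 1, 1 and divided differences Δ_i = 13, -10, 1, the continuity of g' gives the tridiagonal system
  1·M_0 + 4·M_1 + 1·M_2 = 6(Δ_1 - Δ_0) = -138
  1·M_1 + 4·M_2 + 1·M_3 = 6(Δ_2 - Δ_1) = 66
Clamped end conditions give two more equations: 2h_0·M_0 + h_0·M_1 = 6(Δ_0 - g'(2)) = 54 and h_2·M_2 + 2h_2·M_3 = 6(g'(5) - Δ_2) = -12.
Solving: M_0 = 838/15, M_1 = -866/15, M_2 = 556/15, M_3 = -368/15.
On [3, 4], g(x) = 7 + 46/15·(x - 3) - 433/15·(x - 3)² + 79/5·(x - 3)³.
With (x - 3) = 1/4: g(13/4) = 1987/320.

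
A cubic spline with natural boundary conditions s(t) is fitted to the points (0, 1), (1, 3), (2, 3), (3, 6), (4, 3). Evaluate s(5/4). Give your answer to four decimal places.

Let m_i = s''(x_i). Step sizes h_i = 1, 1, 1, 1; slopes of the chords Δ_i = (y_(i+1) - y_i)/h_i = 2, 0, 3, -3.
  1·m_0 + 4·m_1 + 1·m_2 = 6(Δ_1 - Δ_0) = -12
  1·m_1 + 4·m_2 + 1·m_3 = 6(Δ_2 - Δ_1) = 18
  1·m_2 + 4·m_3 + 1·m_4 = 6(Δ_3 - Δ_2) = -36
Natural end conditions: m_0 = m_4 = 0.
Forward elimination and back-substitution give m_0 = 0, m_1 = -36/7, m_2 = 60/7, m_3 = -78/7, m_4 = 0.
On [1, 2], s(t) = 3 + 2/7·(t - 1) - 18/7·(t - 1)² + 16/7·(t - 1)³.
With (t - 1) = 1/4: s(5/4) = 165/56.

2.9464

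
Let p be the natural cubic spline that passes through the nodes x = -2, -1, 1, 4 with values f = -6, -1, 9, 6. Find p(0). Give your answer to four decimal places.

4.6429

Write m_i for p''(x_i). With h_i = 1, 2, 3 and divided differences Δ_i = 5, 5, -1, the continuity of p' gives the tridiagonal system
  1·m_0 + 6·m_1 + 2·m_2 = 6(Δ_1 - Δ_0) = 0
  2·m_1 + 10·m_2 + 3·m_3 = 6(Δ_2 - Δ_1) = -36
Natural end conditions: m_0 = m_3 = 0.
Solving: m_0 = 0, m_1 = 9/7, m_2 = -27/7, m_3 = 0.
On [-1, 1], p(x) = -1 + 38/7·(x + 1) + 9/14·(x + 1)² - 3/7·(x + 1)³.
With (x + 1) = 1: p(0) = 65/14.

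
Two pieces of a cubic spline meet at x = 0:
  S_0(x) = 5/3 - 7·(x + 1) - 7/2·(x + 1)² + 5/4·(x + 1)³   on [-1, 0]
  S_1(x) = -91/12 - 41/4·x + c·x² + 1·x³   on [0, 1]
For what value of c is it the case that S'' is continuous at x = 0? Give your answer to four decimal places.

S_0''(x) = -7 + 15/2·(x + 1), so S_0''(0) = 1/2. On the right, S_1''(0) = 2c, so c = 1/4.

0.2500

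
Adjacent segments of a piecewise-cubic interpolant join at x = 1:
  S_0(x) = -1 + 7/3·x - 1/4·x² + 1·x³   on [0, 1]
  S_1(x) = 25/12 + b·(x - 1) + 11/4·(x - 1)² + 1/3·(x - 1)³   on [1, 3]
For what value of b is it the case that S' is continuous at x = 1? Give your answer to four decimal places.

S_0'(x) = 7/3 - 1/2·x + 3·x², so S_0'(1) = 29/6. On the right, S_1'(1) = b, so b = 29/6.

4.8333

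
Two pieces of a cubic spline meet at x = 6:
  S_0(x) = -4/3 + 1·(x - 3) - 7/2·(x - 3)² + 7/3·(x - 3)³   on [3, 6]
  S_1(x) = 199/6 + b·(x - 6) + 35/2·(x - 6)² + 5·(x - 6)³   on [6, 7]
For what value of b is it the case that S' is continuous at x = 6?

43

S_0'(x) = 1 - 7·(x - 3) + 7·(x - 3)², so S_0'(6) = 43. On the right, S_1'(6) = b, so b = 43.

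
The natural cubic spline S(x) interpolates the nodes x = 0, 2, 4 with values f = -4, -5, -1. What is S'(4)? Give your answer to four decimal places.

Let M_i = S''(x_i). Step sizes h_i = 2, 2; slopes of the chords Δ_i = (y_(i+1) - y_i)/h_i = -1/2, 2.
  2·M_0 + 8·M_1 + 2·M_2 = 6(Δ_1 - Δ_0) = 15
Natural end conditions: M_0 = M_2 = 0.
Solving the tridiagonal system: M_0 = 0, M_1 = 15/8, M_2 = 0.
On [2, 4], S'(x) = b_1 + 2c_1·(x - 2) + 3d_1·(x - 2)² with b_1 = Δ_1 - h_1(2M_1 + M_2)/6 = 3/4, c_1 = M_1/2 = 15/16, d_1 = (M_2 - M_1)/(6h_1) = -5/32. So S'(4) = 21/8.

2.6250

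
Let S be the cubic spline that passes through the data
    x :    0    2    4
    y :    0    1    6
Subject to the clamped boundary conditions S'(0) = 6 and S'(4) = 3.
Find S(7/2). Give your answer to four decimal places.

Put M_i = S'' at the i-th knot. Here h = (2, 2) and Δ = (1/2, 5/2), so the interior equations h_(i-1)·M_(i-1) + 2(h_(i-1)+h_i)·M_i + h_i·M_(i+1) = 6(Δ_i − Δ_(i-1)) read
  2·M_0 + 8·M_1 + 2·M_2 = 6(Δ_1 - Δ_0) = 12
Clamped end conditions give two more equations: 2h_0·M_0 + h_0·M_1 = 6(Δ_0 - S'(0)) = -33 and h_1·M_1 + 2h_1·M_2 = 6(S'(4) - Δ_1) = 3.
Forward elimination and back-substitution give M_0 = -21/2, M_1 = 9/2, M_2 = -3/2.
On [2, 4], S(x) = 1 + 0·(x - 2) + 9/4·(x - 2)² - 1/2·(x - 2)³.
With (x - 2) = 3/2: S(7/2) = 35/8.

4.3750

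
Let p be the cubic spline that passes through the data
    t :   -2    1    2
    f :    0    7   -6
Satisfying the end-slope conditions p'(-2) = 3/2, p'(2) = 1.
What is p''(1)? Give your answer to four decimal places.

-22.7500

Write M_i for p''(x_i). With h_i = 3, 1 and divided differences Δ_i = 7/3, -13, the continuity of p' gives the tridiagonal system
  3·M_0 + 8·M_1 + 1·M_2 = 6(Δ_1 - Δ_0) = -92
Clamped end conditions give two more equations: 2h_0·M_0 + h_0·M_1 = 6(Δ_0 - p'(-2)) = 5 and h_1·M_1 + 2h_1·M_2 = 6(p'(2) - Δ_1) = 84.
Solving the tridiagonal system: M_0 = 293/24, M_1 = -91/4, M_2 = 427/8.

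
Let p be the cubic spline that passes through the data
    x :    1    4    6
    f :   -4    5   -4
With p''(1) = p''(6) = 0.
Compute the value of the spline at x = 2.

Let m_i = p''(x_i). Step sizes h_i = 3, 2; slopes of the chords Δ_i = (y_(i+1) - y_i)/h_i = 3, -9/2.
  3·m_0 + 10·m_1 + 2·m_2 = 6(Δ_1 - Δ_0) = -45
Natural end conditions: m_0 = m_2 = 0.
Solving: m_0 = 0, m_1 = -9/2, m_2 = 0.
On [1, 4], p(x) = -4 + 21/4·(x - 1) + 0·(x - 1)² - 1/4·(x - 1)³.
With (x - 1) = 1: p(2) = 1.

1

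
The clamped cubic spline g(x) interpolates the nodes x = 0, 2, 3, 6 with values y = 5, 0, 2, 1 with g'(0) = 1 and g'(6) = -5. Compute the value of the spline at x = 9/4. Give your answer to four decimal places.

With m_i denoting the second derivative at x_i, h_i = 2, 1, 3, and Δ_i = (y_(i+1) − y_i)/h_i = -5/2, 2, -1/3:
  2·m_0 + 6·m_1 + 1·m_2 = 6(Δ_1 - Δ_0) = 27
  1·m_1 + 8·m_2 + 3·m_3 = 6(Δ_2 - Δ_1) = -14
Clamped end conditions give two more equations: 2h_0·m_0 + h_0·m_1 = 6(Δ_0 - g'(0)) = -21 and h_2·m_2 + 2h_2·m_3 = 6(g'(6) - Δ_2) = -28.
Solving the tridiagonal system: m_0 = -383/42, m_1 = 325/42, m_2 = -25/21, m_3 = -57/14.
On [2, 3], g(x) = 0 - 8/21·(x - 2) + 325/84·(x - 2)² - 125/84·(x - 2)³.
With (x - 2) = 1/4: g(9/4) = 221/1792.

0.1233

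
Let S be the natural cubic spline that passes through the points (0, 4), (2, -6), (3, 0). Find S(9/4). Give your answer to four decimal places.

Let σ_i = S''(x_i). Step sizes h_i = 2, 1; slopes of the chords Δ_i = (y_(i+1) - y_i)/h_i = -5, 6.
  2·σ_0 + 6·σ_1 + 1·σ_2 = 6(Δ_1 - Δ_0) = 66
Natural end conditions: σ_0 = σ_2 = 0.
Solving: σ_0 = 0, σ_1 = 11, σ_2 = 0.
On [2, 3], S(x) = -6 + 7/3·(x - 2) + 11/2·(x - 2)² - 11/6·(x - 2)³.
With (x - 2) = 1/4: S(9/4) = -653/128.

-5.1016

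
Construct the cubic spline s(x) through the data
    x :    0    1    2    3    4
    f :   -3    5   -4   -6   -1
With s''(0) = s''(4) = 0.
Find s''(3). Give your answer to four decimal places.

6.4286

Write m_i for s''(x_i). With h_i = 1, 1, 1, 1 and divided differences Δ_i = 8, -9, -2, 5, the continuity of s' gives the tridiagonal system
  1·m_0 + 4·m_1 + 1·m_2 = 6(Δ_1 - Δ_0) = -102
  1·m_1 + 4·m_2 + 1·m_3 = 6(Δ_2 - Δ_1) = 42
  1·m_2 + 4·m_3 + 1·m_4 = 6(Δ_3 - Δ_2) = 42
Natural end conditions: m_0 = m_4 = 0.
Forward elimination and back-substitution give m_0 = 0, m_1 = -207/7, m_2 = 114/7, m_3 = 45/7, m_4 = 0.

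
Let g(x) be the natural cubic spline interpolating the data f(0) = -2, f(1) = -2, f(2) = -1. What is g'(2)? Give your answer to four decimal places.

1.2500

With m_i denoting the second derivative at x_i, h_i = 1, 1, and Δ_i = (y_(i+1) − y_i)/h_i = 0, 1:
  1·m_0 + 4·m_1 + 1·m_2 = 6(Δ_1 - Δ_0) = 6
Natural end conditions: m_0 = m_2 = 0.
Solving: m_0 = 0, m_1 = 3/2, m_2 = 0.
On [1, 2], g'(x) = b_1 + 2c_1·(x - 1) + 3d_1·(x - 1)² with b_1 = Δ_1 - h_1(2m_1 + m_2)/6 = 1/2, c_1 = m_1/2 = 3/4, d_1 = (m_2 - m_1)/(6h_1) = -1/4. So g'(2) = 5/4.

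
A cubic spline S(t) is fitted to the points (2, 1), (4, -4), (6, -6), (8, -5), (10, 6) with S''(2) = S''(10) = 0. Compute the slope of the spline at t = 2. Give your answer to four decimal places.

With M_i denoting the second derivative at x_i, h_i = 2, 2, 2, 2, and Δ_i = (y_(i+1) − y_i)/h_i = -5/2, -1, 1/2, 11/2:
  2·M_0 + 8·M_1 + 2·M_2 = 6(Δ_1 - Δ_0) = 9
  2·M_1 + 8·M_2 + 2·M_3 = 6(Δ_2 - Δ_1) = 9
  2·M_2 + 8·M_3 + 2·M_4 = 6(Δ_3 - Δ_2) = 30
Natural end conditions: M_0 = M_4 = 0.
Forward elimination and back-substitution give M_0 = 0, M_1 = 129/112, M_2 = -3/28, M_3 = 423/112, M_4 = 0.
On [2, 4], S'(t) = b_0 + 2c_0·(t - 2) + 3d_0·(t - 2)² with b_0 = Δ_0 - h_0(2M_0 + M_1)/6 = -323/112, c_0 = M_0/2 = 0, d_0 = (M_1 - M_0)/(6h_0) = 43/448. So S'(2) = -323/112.

-2.8839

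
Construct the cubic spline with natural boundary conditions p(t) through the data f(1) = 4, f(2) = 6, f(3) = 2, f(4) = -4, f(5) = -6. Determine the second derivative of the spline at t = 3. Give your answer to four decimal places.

-2.5714

With m_i denoting the second derivative at x_i, h_i = 1, 1, 1, 1, and Δ_i = (y_(i+1) − y_i)/h_i = 2, -4, -6, -2:
  1·m_0 + 4·m_1 + 1·m_2 = 6(Δ_1 - Δ_0) = -36
  1·m_1 + 4·m_2 + 1·m_3 = 6(Δ_2 - Δ_1) = -12
  1·m_2 + 4·m_3 + 1·m_4 = 6(Δ_3 - Δ_2) = 24
Natural end conditions: m_0 = m_4 = 0.
Hence m_0 = 0, m_1 = -117/14, m_2 = -18/7, m_3 = 93/14, m_4 = 0.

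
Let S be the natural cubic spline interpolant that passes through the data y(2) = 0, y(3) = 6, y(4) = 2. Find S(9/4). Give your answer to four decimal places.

2.0859

Let M_i = S''(x_i). Step sizes h_i = 1, 1; slopes of the chords Δ_i = (y_(i+1) - y_i)/h_i = 6, -4.
  1·M_0 + 4·M_1 + 1·M_2 = 6(Δ_1 - Δ_0) = -60
Natural end conditions: M_0 = M_2 = 0.
Solving: M_0 = 0, M_1 = -15, M_2 = 0.
On [2, 3], S(x) = 0 + 17/2·(x - 2) + 0·(x - 2)² - 5/2·(x - 2)³.
With (x - 2) = 1/4: S(9/4) = 267/128.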